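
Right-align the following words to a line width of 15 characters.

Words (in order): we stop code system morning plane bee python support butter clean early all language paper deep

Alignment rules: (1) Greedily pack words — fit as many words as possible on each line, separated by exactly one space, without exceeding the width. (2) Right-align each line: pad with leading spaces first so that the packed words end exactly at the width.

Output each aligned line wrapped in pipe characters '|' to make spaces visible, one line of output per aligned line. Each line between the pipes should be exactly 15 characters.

Answer: |   we stop code|
| system morning|
|      plane bee|
| python support|
|   butter clean|
|      early all|
| language paper|
|           deep|

Derivation:
Line 1: ['we', 'stop', 'code'] (min_width=12, slack=3)
Line 2: ['system', 'morning'] (min_width=14, slack=1)
Line 3: ['plane', 'bee'] (min_width=9, slack=6)
Line 4: ['python', 'support'] (min_width=14, slack=1)
Line 5: ['butter', 'clean'] (min_width=12, slack=3)
Line 6: ['early', 'all'] (min_width=9, slack=6)
Line 7: ['language', 'paper'] (min_width=14, slack=1)
Line 8: ['deep'] (min_width=4, slack=11)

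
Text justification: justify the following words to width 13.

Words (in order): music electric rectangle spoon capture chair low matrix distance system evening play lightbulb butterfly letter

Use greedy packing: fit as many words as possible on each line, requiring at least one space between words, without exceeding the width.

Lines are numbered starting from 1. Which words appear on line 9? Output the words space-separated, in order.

Line 1: ['music'] (min_width=5, slack=8)
Line 2: ['electric'] (min_width=8, slack=5)
Line 3: ['rectangle'] (min_width=9, slack=4)
Line 4: ['spoon', 'capture'] (min_width=13, slack=0)
Line 5: ['chair', 'low'] (min_width=9, slack=4)
Line 6: ['matrix'] (min_width=6, slack=7)
Line 7: ['distance'] (min_width=8, slack=5)
Line 8: ['system'] (min_width=6, slack=7)
Line 9: ['evening', 'play'] (min_width=12, slack=1)
Line 10: ['lightbulb'] (min_width=9, slack=4)
Line 11: ['butterfly'] (min_width=9, slack=4)
Line 12: ['letter'] (min_width=6, slack=7)

Answer: evening play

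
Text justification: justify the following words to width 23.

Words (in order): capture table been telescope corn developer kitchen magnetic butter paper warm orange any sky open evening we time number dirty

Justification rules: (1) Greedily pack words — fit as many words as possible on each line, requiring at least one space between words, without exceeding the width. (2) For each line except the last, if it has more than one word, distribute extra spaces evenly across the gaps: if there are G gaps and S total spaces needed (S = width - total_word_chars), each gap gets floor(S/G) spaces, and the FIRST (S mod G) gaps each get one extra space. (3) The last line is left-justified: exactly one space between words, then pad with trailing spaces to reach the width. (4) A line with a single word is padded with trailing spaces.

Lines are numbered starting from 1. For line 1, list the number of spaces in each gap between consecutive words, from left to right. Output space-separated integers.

Line 1: ['capture', 'table', 'been'] (min_width=18, slack=5)
Line 2: ['telescope', 'corn'] (min_width=14, slack=9)
Line 3: ['developer', 'kitchen'] (min_width=17, slack=6)
Line 4: ['magnetic', 'butter', 'paper'] (min_width=21, slack=2)
Line 5: ['warm', 'orange', 'any', 'sky'] (min_width=19, slack=4)
Line 6: ['open', 'evening', 'we', 'time'] (min_width=20, slack=3)
Line 7: ['number', 'dirty'] (min_width=12, slack=11)

Answer: 4 3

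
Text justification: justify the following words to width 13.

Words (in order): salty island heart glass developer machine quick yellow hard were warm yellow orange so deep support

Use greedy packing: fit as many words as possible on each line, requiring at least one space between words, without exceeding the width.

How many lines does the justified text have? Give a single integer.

Line 1: ['salty', 'island'] (min_width=12, slack=1)
Line 2: ['heart', 'glass'] (min_width=11, slack=2)
Line 3: ['developer'] (min_width=9, slack=4)
Line 4: ['machine', 'quick'] (min_width=13, slack=0)
Line 5: ['yellow', 'hard'] (min_width=11, slack=2)
Line 6: ['were', 'warm'] (min_width=9, slack=4)
Line 7: ['yellow', 'orange'] (min_width=13, slack=0)
Line 8: ['so', 'deep'] (min_width=7, slack=6)
Line 9: ['support'] (min_width=7, slack=6)
Total lines: 9

Answer: 9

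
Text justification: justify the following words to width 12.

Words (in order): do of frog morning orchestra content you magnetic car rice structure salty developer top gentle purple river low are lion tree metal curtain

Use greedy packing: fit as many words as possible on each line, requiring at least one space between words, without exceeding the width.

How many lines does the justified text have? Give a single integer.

Line 1: ['do', 'of', 'frog'] (min_width=10, slack=2)
Line 2: ['morning'] (min_width=7, slack=5)
Line 3: ['orchestra'] (min_width=9, slack=3)
Line 4: ['content', 'you'] (min_width=11, slack=1)
Line 5: ['magnetic', 'car'] (min_width=12, slack=0)
Line 6: ['rice'] (min_width=4, slack=8)
Line 7: ['structure'] (min_width=9, slack=3)
Line 8: ['salty'] (min_width=5, slack=7)
Line 9: ['developer'] (min_width=9, slack=3)
Line 10: ['top', 'gentle'] (min_width=10, slack=2)
Line 11: ['purple', 'river'] (min_width=12, slack=0)
Line 12: ['low', 'are', 'lion'] (min_width=12, slack=0)
Line 13: ['tree', 'metal'] (min_width=10, slack=2)
Line 14: ['curtain'] (min_width=7, slack=5)
Total lines: 14

Answer: 14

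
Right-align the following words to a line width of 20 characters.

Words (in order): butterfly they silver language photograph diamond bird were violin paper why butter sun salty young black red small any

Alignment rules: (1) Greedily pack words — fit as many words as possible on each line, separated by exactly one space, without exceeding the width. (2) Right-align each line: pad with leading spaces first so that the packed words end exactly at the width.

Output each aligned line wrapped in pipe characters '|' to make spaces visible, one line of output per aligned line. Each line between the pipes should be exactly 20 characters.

Line 1: ['butterfly', 'they'] (min_width=14, slack=6)
Line 2: ['silver', 'language'] (min_width=15, slack=5)
Line 3: ['photograph', 'diamond'] (min_width=18, slack=2)
Line 4: ['bird', 'were', 'violin'] (min_width=16, slack=4)
Line 5: ['paper', 'why', 'butter', 'sun'] (min_width=20, slack=0)
Line 6: ['salty', 'young', 'black'] (min_width=17, slack=3)
Line 7: ['red', 'small', 'any'] (min_width=13, slack=7)

Answer: |      butterfly they|
|     silver language|
|  photograph diamond|
|    bird were violin|
|paper why butter sun|
|   salty young black|
|       red small any|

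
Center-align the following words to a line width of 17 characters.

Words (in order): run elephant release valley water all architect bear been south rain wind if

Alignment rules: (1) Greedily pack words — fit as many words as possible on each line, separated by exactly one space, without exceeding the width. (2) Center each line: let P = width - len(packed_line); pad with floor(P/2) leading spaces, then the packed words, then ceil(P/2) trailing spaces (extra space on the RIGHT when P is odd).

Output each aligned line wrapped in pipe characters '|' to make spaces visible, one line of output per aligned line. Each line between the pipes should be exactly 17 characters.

Answer: |  run elephant   |
| release valley  |
|    water all    |
| architect bear  |
| been south rain |
|     wind if     |

Derivation:
Line 1: ['run', 'elephant'] (min_width=12, slack=5)
Line 2: ['release', 'valley'] (min_width=14, slack=3)
Line 3: ['water', 'all'] (min_width=9, slack=8)
Line 4: ['architect', 'bear'] (min_width=14, slack=3)
Line 5: ['been', 'south', 'rain'] (min_width=15, slack=2)
Line 6: ['wind', 'if'] (min_width=7, slack=10)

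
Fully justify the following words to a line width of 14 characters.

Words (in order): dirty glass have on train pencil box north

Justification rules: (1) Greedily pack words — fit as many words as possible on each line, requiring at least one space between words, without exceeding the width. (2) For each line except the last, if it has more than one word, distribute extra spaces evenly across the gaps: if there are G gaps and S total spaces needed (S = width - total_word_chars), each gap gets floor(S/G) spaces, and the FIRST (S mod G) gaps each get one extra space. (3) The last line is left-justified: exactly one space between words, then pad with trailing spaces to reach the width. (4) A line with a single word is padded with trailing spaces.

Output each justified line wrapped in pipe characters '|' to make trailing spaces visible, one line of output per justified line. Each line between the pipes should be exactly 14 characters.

Line 1: ['dirty', 'glass'] (min_width=11, slack=3)
Line 2: ['have', 'on', 'train'] (min_width=13, slack=1)
Line 3: ['pencil', 'box'] (min_width=10, slack=4)
Line 4: ['north'] (min_width=5, slack=9)

Answer: |dirty    glass|
|have  on train|
|pencil     box|
|north         |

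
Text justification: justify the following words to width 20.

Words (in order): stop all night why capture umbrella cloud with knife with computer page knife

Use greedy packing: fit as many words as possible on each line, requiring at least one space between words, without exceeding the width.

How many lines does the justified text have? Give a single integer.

Line 1: ['stop', 'all', 'night', 'why'] (min_width=18, slack=2)
Line 2: ['capture', 'umbrella'] (min_width=16, slack=4)
Line 3: ['cloud', 'with', 'knife'] (min_width=16, slack=4)
Line 4: ['with', 'computer', 'page'] (min_width=18, slack=2)
Line 5: ['knife'] (min_width=5, slack=15)
Total lines: 5

Answer: 5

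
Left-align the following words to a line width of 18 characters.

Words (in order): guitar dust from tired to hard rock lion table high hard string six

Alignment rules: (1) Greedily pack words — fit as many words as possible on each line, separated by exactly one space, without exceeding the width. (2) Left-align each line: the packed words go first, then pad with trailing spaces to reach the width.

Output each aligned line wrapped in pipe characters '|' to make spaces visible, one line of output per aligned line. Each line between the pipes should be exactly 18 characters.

Answer: |guitar dust from  |
|tired to hard rock|
|lion table high   |
|hard string six   |

Derivation:
Line 1: ['guitar', 'dust', 'from'] (min_width=16, slack=2)
Line 2: ['tired', 'to', 'hard', 'rock'] (min_width=18, slack=0)
Line 3: ['lion', 'table', 'high'] (min_width=15, slack=3)
Line 4: ['hard', 'string', 'six'] (min_width=15, slack=3)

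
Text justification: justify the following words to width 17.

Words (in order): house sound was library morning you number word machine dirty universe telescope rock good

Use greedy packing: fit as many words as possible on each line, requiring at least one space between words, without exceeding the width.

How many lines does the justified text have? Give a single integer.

Line 1: ['house', 'sound', 'was'] (min_width=15, slack=2)
Line 2: ['library', 'morning'] (min_width=15, slack=2)
Line 3: ['you', 'number', 'word'] (min_width=15, slack=2)
Line 4: ['machine', 'dirty'] (min_width=13, slack=4)
Line 5: ['universe'] (min_width=8, slack=9)
Line 6: ['telescope', 'rock'] (min_width=14, slack=3)
Line 7: ['good'] (min_width=4, slack=13)
Total lines: 7

Answer: 7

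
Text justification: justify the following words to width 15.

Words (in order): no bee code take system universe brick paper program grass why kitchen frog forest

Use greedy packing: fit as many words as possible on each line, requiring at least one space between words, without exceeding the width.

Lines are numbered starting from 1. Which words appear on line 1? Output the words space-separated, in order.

Answer: no bee code

Derivation:
Line 1: ['no', 'bee', 'code'] (min_width=11, slack=4)
Line 2: ['take', 'system'] (min_width=11, slack=4)
Line 3: ['universe', 'brick'] (min_width=14, slack=1)
Line 4: ['paper', 'program'] (min_width=13, slack=2)
Line 5: ['grass', 'why'] (min_width=9, slack=6)
Line 6: ['kitchen', 'frog'] (min_width=12, slack=3)
Line 7: ['forest'] (min_width=6, slack=9)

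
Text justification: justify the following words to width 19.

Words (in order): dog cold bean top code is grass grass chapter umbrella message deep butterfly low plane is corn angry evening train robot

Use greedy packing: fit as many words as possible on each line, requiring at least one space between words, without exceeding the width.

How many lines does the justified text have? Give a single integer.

Answer: 7

Derivation:
Line 1: ['dog', 'cold', 'bean', 'top'] (min_width=17, slack=2)
Line 2: ['code', 'is', 'grass', 'grass'] (min_width=19, slack=0)
Line 3: ['chapter', 'umbrella'] (min_width=16, slack=3)
Line 4: ['message', 'deep'] (min_width=12, slack=7)
Line 5: ['butterfly', 'low', 'plane'] (min_width=19, slack=0)
Line 6: ['is', 'corn', 'angry'] (min_width=13, slack=6)
Line 7: ['evening', 'train', 'robot'] (min_width=19, slack=0)
Total lines: 7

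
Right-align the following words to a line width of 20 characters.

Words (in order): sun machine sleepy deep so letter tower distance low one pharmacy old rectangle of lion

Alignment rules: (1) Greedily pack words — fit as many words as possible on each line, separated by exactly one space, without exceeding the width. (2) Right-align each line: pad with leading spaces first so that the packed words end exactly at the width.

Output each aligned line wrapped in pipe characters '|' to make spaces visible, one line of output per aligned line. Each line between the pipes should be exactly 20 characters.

Answer: |  sun machine sleepy|
|deep so letter tower|
|    distance low one|
|        pharmacy old|
|   rectangle of lion|

Derivation:
Line 1: ['sun', 'machine', 'sleepy'] (min_width=18, slack=2)
Line 2: ['deep', 'so', 'letter', 'tower'] (min_width=20, slack=0)
Line 3: ['distance', 'low', 'one'] (min_width=16, slack=4)
Line 4: ['pharmacy', 'old'] (min_width=12, slack=8)
Line 5: ['rectangle', 'of', 'lion'] (min_width=17, slack=3)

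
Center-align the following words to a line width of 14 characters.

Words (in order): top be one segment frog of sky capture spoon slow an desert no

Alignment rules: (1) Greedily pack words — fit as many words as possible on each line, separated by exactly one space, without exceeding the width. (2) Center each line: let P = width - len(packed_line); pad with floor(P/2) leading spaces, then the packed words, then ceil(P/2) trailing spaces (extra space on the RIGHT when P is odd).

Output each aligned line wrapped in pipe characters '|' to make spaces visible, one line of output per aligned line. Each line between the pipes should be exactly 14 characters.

Answer: |  top be one  |
| segment frog |
|of sky capture|
|spoon slow an |
|  desert no   |

Derivation:
Line 1: ['top', 'be', 'one'] (min_width=10, slack=4)
Line 2: ['segment', 'frog'] (min_width=12, slack=2)
Line 3: ['of', 'sky', 'capture'] (min_width=14, slack=0)
Line 4: ['spoon', 'slow', 'an'] (min_width=13, slack=1)
Line 5: ['desert', 'no'] (min_width=9, slack=5)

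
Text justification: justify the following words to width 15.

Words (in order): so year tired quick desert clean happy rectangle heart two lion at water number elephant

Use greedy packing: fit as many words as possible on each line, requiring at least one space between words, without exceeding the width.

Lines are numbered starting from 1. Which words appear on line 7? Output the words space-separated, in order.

Answer: elephant

Derivation:
Line 1: ['so', 'year', 'tired'] (min_width=13, slack=2)
Line 2: ['quick', 'desert'] (min_width=12, slack=3)
Line 3: ['clean', 'happy'] (min_width=11, slack=4)
Line 4: ['rectangle', 'heart'] (min_width=15, slack=0)
Line 5: ['two', 'lion', 'at'] (min_width=11, slack=4)
Line 6: ['water', 'number'] (min_width=12, slack=3)
Line 7: ['elephant'] (min_width=8, slack=7)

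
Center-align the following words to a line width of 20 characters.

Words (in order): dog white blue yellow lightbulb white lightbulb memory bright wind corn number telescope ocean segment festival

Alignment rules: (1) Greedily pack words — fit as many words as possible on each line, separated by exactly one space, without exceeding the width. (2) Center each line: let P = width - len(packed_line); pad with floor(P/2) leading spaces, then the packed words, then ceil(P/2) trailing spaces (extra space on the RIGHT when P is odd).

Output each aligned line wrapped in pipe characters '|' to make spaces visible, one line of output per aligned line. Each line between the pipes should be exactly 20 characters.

Answer: |   dog white blue   |
|  yellow lightbulb  |
|  white lightbulb   |
| memory bright wind |
|    corn number     |
|  telescope ocean   |
|  segment festival  |

Derivation:
Line 1: ['dog', 'white', 'blue'] (min_width=14, slack=6)
Line 2: ['yellow', 'lightbulb'] (min_width=16, slack=4)
Line 3: ['white', 'lightbulb'] (min_width=15, slack=5)
Line 4: ['memory', 'bright', 'wind'] (min_width=18, slack=2)
Line 5: ['corn', 'number'] (min_width=11, slack=9)
Line 6: ['telescope', 'ocean'] (min_width=15, slack=5)
Line 7: ['segment', 'festival'] (min_width=16, slack=4)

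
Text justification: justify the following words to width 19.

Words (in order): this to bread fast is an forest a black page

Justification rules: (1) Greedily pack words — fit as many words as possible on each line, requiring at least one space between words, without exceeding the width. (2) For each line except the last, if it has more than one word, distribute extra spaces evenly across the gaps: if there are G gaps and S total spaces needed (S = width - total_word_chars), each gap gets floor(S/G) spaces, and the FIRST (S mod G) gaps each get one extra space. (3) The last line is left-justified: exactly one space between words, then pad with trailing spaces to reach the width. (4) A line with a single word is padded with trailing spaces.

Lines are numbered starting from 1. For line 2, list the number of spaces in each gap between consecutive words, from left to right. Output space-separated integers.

Answer: 3 3 2

Derivation:
Line 1: ['this', 'to', 'bread', 'fast'] (min_width=18, slack=1)
Line 2: ['is', 'an', 'forest', 'a'] (min_width=14, slack=5)
Line 3: ['black', 'page'] (min_width=10, slack=9)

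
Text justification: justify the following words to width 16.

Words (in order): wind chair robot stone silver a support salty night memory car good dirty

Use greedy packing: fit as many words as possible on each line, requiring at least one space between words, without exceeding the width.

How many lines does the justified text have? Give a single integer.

Answer: 5

Derivation:
Line 1: ['wind', 'chair', 'robot'] (min_width=16, slack=0)
Line 2: ['stone', 'silver', 'a'] (min_width=14, slack=2)
Line 3: ['support', 'salty'] (min_width=13, slack=3)
Line 4: ['night', 'memory', 'car'] (min_width=16, slack=0)
Line 5: ['good', 'dirty'] (min_width=10, slack=6)
Total lines: 5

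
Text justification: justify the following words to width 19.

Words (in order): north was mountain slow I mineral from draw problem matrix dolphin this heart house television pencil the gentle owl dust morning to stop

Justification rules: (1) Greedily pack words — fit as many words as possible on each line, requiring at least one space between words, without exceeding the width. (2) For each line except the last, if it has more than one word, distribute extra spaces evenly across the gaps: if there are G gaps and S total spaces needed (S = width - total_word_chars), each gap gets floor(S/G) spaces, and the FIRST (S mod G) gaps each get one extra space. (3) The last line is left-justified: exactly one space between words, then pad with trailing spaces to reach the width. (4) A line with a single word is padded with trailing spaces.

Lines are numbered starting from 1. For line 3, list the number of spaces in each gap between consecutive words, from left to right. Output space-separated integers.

Answer: 1 1

Derivation:
Line 1: ['north', 'was', 'mountain'] (min_width=18, slack=1)
Line 2: ['slow', 'I', 'mineral', 'from'] (min_width=19, slack=0)
Line 3: ['draw', 'problem', 'matrix'] (min_width=19, slack=0)
Line 4: ['dolphin', 'this', 'heart'] (min_width=18, slack=1)
Line 5: ['house', 'television'] (min_width=16, slack=3)
Line 6: ['pencil', 'the', 'gentle'] (min_width=17, slack=2)
Line 7: ['owl', 'dust', 'morning', 'to'] (min_width=19, slack=0)
Line 8: ['stop'] (min_width=4, slack=15)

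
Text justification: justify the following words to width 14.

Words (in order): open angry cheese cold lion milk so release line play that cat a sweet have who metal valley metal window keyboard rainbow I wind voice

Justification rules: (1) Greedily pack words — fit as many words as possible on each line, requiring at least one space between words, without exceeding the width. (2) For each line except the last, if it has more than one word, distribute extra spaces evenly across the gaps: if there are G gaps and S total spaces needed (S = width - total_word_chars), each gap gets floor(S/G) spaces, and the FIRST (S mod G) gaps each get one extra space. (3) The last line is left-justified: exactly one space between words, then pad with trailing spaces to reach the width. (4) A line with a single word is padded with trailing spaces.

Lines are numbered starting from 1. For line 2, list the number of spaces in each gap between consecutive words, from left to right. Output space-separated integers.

Answer: 4

Derivation:
Line 1: ['open', 'angry'] (min_width=10, slack=4)
Line 2: ['cheese', 'cold'] (min_width=11, slack=3)
Line 3: ['lion', 'milk', 'so'] (min_width=12, slack=2)
Line 4: ['release', 'line'] (min_width=12, slack=2)
Line 5: ['play', 'that', 'cat'] (min_width=13, slack=1)
Line 6: ['a', 'sweet', 'have'] (min_width=12, slack=2)
Line 7: ['who', 'metal'] (min_width=9, slack=5)
Line 8: ['valley', 'metal'] (min_width=12, slack=2)
Line 9: ['window'] (min_width=6, slack=8)
Line 10: ['keyboard'] (min_width=8, slack=6)
Line 11: ['rainbow', 'I', 'wind'] (min_width=14, slack=0)
Line 12: ['voice'] (min_width=5, slack=9)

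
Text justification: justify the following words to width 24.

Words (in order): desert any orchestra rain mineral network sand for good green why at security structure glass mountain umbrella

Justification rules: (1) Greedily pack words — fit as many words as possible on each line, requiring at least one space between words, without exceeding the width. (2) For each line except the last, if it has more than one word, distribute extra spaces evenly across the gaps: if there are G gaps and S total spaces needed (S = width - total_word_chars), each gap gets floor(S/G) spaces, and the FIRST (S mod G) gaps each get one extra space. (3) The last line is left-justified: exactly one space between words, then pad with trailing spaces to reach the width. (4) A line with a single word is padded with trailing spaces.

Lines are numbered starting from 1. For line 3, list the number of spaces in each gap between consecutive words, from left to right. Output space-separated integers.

Answer: 2 1 1 1

Derivation:
Line 1: ['desert', 'any', 'orchestra'] (min_width=20, slack=4)
Line 2: ['rain', 'mineral', 'network'] (min_width=20, slack=4)
Line 3: ['sand', 'for', 'good', 'green', 'why'] (min_width=23, slack=1)
Line 4: ['at', 'security', 'structure'] (min_width=21, slack=3)
Line 5: ['glass', 'mountain', 'umbrella'] (min_width=23, slack=1)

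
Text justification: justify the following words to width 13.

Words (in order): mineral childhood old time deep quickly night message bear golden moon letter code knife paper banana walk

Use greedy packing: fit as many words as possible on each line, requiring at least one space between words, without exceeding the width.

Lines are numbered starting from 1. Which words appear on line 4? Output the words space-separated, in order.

Line 1: ['mineral'] (min_width=7, slack=6)
Line 2: ['childhood', 'old'] (min_width=13, slack=0)
Line 3: ['time', 'deep'] (min_width=9, slack=4)
Line 4: ['quickly', 'night'] (min_width=13, slack=0)
Line 5: ['message', 'bear'] (min_width=12, slack=1)
Line 6: ['golden', 'moon'] (min_width=11, slack=2)
Line 7: ['letter', 'code'] (min_width=11, slack=2)
Line 8: ['knife', 'paper'] (min_width=11, slack=2)
Line 9: ['banana', 'walk'] (min_width=11, slack=2)

Answer: quickly night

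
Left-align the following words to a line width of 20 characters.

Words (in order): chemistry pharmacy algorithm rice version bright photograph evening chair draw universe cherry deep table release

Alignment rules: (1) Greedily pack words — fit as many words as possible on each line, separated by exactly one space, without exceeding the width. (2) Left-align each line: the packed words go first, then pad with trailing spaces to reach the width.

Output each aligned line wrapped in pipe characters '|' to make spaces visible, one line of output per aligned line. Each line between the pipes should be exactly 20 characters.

Answer: |chemistry pharmacy  |
|algorithm rice      |
|version bright      |
|photograph evening  |
|chair draw universe |
|cherry deep table   |
|release             |

Derivation:
Line 1: ['chemistry', 'pharmacy'] (min_width=18, slack=2)
Line 2: ['algorithm', 'rice'] (min_width=14, slack=6)
Line 3: ['version', 'bright'] (min_width=14, slack=6)
Line 4: ['photograph', 'evening'] (min_width=18, slack=2)
Line 5: ['chair', 'draw', 'universe'] (min_width=19, slack=1)
Line 6: ['cherry', 'deep', 'table'] (min_width=17, slack=3)
Line 7: ['release'] (min_width=7, slack=13)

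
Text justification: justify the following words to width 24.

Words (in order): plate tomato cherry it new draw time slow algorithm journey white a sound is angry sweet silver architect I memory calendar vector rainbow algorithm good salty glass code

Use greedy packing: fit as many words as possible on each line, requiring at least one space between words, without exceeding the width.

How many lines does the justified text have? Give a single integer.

Answer: 8

Derivation:
Line 1: ['plate', 'tomato', 'cherry', 'it'] (min_width=22, slack=2)
Line 2: ['new', 'draw', 'time', 'slow'] (min_width=18, slack=6)
Line 3: ['algorithm', 'journey', 'white'] (min_width=23, slack=1)
Line 4: ['a', 'sound', 'is', 'angry', 'sweet'] (min_width=22, slack=2)
Line 5: ['silver', 'architect', 'I'] (min_width=18, slack=6)
Line 6: ['memory', 'calendar', 'vector'] (min_width=22, slack=2)
Line 7: ['rainbow', 'algorithm', 'good'] (min_width=22, slack=2)
Line 8: ['salty', 'glass', 'code'] (min_width=16, slack=8)
Total lines: 8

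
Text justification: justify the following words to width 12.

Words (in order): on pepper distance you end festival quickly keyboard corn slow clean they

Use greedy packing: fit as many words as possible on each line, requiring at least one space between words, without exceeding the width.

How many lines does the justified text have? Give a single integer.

Line 1: ['on', 'pepper'] (min_width=9, slack=3)
Line 2: ['distance', 'you'] (min_width=12, slack=0)
Line 3: ['end', 'festival'] (min_width=12, slack=0)
Line 4: ['quickly'] (min_width=7, slack=5)
Line 5: ['keyboard'] (min_width=8, slack=4)
Line 6: ['corn', 'slow'] (min_width=9, slack=3)
Line 7: ['clean', 'they'] (min_width=10, slack=2)
Total lines: 7

Answer: 7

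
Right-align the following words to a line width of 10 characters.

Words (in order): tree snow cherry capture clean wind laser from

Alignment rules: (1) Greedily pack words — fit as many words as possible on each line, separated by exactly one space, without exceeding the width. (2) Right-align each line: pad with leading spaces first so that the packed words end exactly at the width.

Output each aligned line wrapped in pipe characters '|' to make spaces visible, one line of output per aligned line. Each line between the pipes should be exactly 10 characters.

Answer: | tree snow|
|    cherry|
|   capture|
|clean wind|
|laser from|

Derivation:
Line 1: ['tree', 'snow'] (min_width=9, slack=1)
Line 2: ['cherry'] (min_width=6, slack=4)
Line 3: ['capture'] (min_width=7, slack=3)
Line 4: ['clean', 'wind'] (min_width=10, slack=0)
Line 5: ['laser', 'from'] (min_width=10, slack=0)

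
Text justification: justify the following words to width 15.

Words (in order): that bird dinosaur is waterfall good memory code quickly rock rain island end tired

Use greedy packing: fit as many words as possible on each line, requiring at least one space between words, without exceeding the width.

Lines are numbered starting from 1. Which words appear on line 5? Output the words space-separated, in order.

Line 1: ['that', 'bird'] (min_width=9, slack=6)
Line 2: ['dinosaur', 'is'] (min_width=11, slack=4)
Line 3: ['waterfall', 'good'] (min_width=14, slack=1)
Line 4: ['memory', 'code'] (min_width=11, slack=4)
Line 5: ['quickly', 'rock'] (min_width=12, slack=3)
Line 6: ['rain', 'island', 'end'] (min_width=15, slack=0)
Line 7: ['tired'] (min_width=5, slack=10)

Answer: quickly rock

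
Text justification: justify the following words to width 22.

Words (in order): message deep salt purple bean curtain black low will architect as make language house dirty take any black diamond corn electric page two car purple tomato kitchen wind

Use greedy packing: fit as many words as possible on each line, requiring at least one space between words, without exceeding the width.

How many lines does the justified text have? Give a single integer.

Answer: 9

Derivation:
Line 1: ['message', 'deep', 'salt'] (min_width=17, slack=5)
Line 2: ['purple', 'bean', 'curtain'] (min_width=19, slack=3)
Line 3: ['black', 'low', 'will'] (min_width=14, slack=8)
Line 4: ['architect', 'as', 'make'] (min_width=17, slack=5)
Line 5: ['language', 'house', 'dirty'] (min_width=20, slack=2)
Line 6: ['take', 'any', 'black', 'diamond'] (min_width=22, slack=0)
Line 7: ['corn', 'electric', 'page', 'two'] (min_width=22, slack=0)
Line 8: ['car', 'purple', 'tomato'] (min_width=17, slack=5)
Line 9: ['kitchen', 'wind'] (min_width=12, slack=10)
Total lines: 9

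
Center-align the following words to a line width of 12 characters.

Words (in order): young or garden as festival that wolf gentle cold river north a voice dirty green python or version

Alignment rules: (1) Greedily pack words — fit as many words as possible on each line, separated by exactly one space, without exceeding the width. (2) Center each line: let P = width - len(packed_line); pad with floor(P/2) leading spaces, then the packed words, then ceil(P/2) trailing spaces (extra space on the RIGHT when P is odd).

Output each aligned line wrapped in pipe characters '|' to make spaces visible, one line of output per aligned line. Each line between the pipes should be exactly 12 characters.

Line 1: ['young', 'or'] (min_width=8, slack=4)
Line 2: ['garden', 'as'] (min_width=9, slack=3)
Line 3: ['festival'] (min_width=8, slack=4)
Line 4: ['that', 'wolf'] (min_width=9, slack=3)
Line 5: ['gentle', 'cold'] (min_width=11, slack=1)
Line 6: ['river', 'north'] (min_width=11, slack=1)
Line 7: ['a', 'voice'] (min_width=7, slack=5)
Line 8: ['dirty', 'green'] (min_width=11, slack=1)
Line 9: ['python', 'or'] (min_width=9, slack=3)
Line 10: ['version'] (min_width=7, slack=5)

Answer: |  young or  |
| garden as  |
|  festival  |
| that wolf  |
|gentle cold |
|river north |
|  a voice   |
|dirty green |
| python or  |
|  version   |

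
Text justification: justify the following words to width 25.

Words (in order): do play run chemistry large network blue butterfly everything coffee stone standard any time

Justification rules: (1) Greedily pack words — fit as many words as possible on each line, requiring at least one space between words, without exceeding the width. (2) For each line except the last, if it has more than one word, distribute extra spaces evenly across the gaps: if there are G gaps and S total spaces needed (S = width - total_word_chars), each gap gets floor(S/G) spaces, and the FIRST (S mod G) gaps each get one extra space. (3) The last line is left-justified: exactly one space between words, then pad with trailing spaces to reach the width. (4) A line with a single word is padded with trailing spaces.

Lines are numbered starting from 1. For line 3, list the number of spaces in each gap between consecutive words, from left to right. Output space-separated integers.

Answer: 6

Derivation:
Line 1: ['do', 'play', 'run', 'chemistry'] (min_width=21, slack=4)
Line 2: ['large', 'network', 'blue'] (min_width=18, slack=7)
Line 3: ['butterfly', 'everything'] (min_width=20, slack=5)
Line 4: ['coffee', 'stone', 'standard', 'any'] (min_width=25, slack=0)
Line 5: ['time'] (min_width=4, slack=21)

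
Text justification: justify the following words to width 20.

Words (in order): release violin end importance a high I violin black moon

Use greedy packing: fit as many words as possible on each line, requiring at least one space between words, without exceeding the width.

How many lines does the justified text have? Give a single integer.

Answer: 3

Derivation:
Line 1: ['release', 'violin', 'end'] (min_width=18, slack=2)
Line 2: ['importance', 'a', 'high', 'I'] (min_width=19, slack=1)
Line 3: ['violin', 'black', 'moon'] (min_width=17, slack=3)
Total lines: 3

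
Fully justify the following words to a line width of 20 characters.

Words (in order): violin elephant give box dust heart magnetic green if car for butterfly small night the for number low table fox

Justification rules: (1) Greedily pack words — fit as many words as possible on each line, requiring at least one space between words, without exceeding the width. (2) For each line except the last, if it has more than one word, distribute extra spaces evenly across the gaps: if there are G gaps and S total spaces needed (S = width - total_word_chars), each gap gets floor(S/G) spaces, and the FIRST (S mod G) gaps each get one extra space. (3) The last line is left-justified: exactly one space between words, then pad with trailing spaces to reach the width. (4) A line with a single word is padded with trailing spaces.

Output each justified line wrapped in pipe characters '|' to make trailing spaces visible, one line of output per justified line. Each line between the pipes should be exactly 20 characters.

Answer: |violin elephant give|
|box    dust    heart|
|magnetic   green  if|
|car   for  butterfly|
|small  night the for|
|number low table fox|

Derivation:
Line 1: ['violin', 'elephant', 'give'] (min_width=20, slack=0)
Line 2: ['box', 'dust', 'heart'] (min_width=14, slack=6)
Line 3: ['magnetic', 'green', 'if'] (min_width=17, slack=3)
Line 4: ['car', 'for', 'butterfly'] (min_width=17, slack=3)
Line 5: ['small', 'night', 'the', 'for'] (min_width=19, slack=1)
Line 6: ['number', 'low', 'table', 'fox'] (min_width=20, slack=0)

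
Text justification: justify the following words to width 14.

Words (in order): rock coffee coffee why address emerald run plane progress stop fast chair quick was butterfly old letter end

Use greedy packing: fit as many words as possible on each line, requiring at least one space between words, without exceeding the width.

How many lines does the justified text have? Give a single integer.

Line 1: ['rock', 'coffee'] (min_width=11, slack=3)
Line 2: ['coffee', 'why'] (min_width=10, slack=4)
Line 3: ['address'] (min_width=7, slack=7)
Line 4: ['emerald', 'run'] (min_width=11, slack=3)
Line 5: ['plane', 'progress'] (min_width=14, slack=0)
Line 6: ['stop', 'fast'] (min_width=9, slack=5)
Line 7: ['chair', 'quick'] (min_width=11, slack=3)
Line 8: ['was', 'butterfly'] (min_width=13, slack=1)
Line 9: ['old', 'letter', 'end'] (min_width=14, slack=0)
Total lines: 9

Answer: 9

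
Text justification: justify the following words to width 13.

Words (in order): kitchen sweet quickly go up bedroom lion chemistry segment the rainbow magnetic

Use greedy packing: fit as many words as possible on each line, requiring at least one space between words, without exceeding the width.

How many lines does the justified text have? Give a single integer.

Answer: 7

Derivation:
Line 1: ['kitchen', 'sweet'] (min_width=13, slack=0)
Line 2: ['quickly', 'go', 'up'] (min_width=13, slack=0)
Line 3: ['bedroom', 'lion'] (min_width=12, slack=1)
Line 4: ['chemistry'] (min_width=9, slack=4)
Line 5: ['segment', 'the'] (min_width=11, slack=2)
Line 6: ['rainbow'] (min_width=7, slack=6)
Line 7: ['magnetic'] (min_width=8, slack=5)
Total lines: 7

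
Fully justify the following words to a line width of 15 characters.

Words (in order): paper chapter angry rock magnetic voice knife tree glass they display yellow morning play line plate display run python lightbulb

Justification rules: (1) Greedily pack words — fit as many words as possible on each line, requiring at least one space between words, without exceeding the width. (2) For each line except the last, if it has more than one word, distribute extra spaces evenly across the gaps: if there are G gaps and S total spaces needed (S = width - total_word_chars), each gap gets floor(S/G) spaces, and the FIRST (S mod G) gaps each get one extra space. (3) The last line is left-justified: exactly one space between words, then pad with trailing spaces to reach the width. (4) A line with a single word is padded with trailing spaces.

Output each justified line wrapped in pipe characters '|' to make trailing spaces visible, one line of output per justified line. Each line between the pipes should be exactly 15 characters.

Answer: |paper   chapter|
|angry      rock|
|magnetic  voice|
|knife      tree|
|glass      they|
|display  yellow|
|morning    play|
|line      plate|
|display     run|
|python         |
|lightbulb      |

Derivation:
Line 1: ['paper', 'chapter'] (min_width=13, slack=2)
Line 2: ['angry', 'rock'] (min_width=10, slack=5)
Line 3: ['magnetic', 'voice'] (min_width=14, slack=1)
Line 4: ['knife', 'tree'] (min_width=10, slack=5)
Line 5: ['glass', 'they'] (min_width=10, slack=5)
Line 6: ['display', 'yellow'] (min_width=14, slack=1)
Line 7: ['morning', 'play'] (min_width=12, slack=3)
Line 8: ['line', 'plate'] (min_width=10, slack=5)
Line 9: ['display', 'run'] (min_width=11, slack=4)
Line 10: ['python'] (min_width=6, slack=9)
Line 11: ['lightbulb'] (min_width=9, slack=6)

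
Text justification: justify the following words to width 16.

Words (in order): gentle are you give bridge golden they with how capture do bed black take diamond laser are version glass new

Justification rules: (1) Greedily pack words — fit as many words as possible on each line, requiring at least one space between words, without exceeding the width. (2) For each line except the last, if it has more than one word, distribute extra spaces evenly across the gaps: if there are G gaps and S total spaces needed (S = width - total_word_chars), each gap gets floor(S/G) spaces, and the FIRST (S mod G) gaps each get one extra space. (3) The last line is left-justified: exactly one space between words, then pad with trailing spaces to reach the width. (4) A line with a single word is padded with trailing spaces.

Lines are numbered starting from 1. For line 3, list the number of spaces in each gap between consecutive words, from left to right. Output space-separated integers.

Answer: 1 1

Derivation:
Line 1: ['gentle', 'are', 'you'] (min_width=14, slack=2)
Line 2: ['give', 'bridge'] (min_width=11, slack=5)
Line 3: ['golden', 'they', 'with'] (min_width=16, slack=0)
Line 4: ['how', 'capture', 'do'] (min_width=14, slack=2)
Line 5: ['bed', 'black', 'take'] (min_width=14, slack=2)
Line 6: ['diamond', 'laser'] (min_width=13, slack=3)
Line 7: ['are', 'version'] (min_width=11, slack=5)
Line 8: ['glass', 'new'] (min_width=9, slack=7)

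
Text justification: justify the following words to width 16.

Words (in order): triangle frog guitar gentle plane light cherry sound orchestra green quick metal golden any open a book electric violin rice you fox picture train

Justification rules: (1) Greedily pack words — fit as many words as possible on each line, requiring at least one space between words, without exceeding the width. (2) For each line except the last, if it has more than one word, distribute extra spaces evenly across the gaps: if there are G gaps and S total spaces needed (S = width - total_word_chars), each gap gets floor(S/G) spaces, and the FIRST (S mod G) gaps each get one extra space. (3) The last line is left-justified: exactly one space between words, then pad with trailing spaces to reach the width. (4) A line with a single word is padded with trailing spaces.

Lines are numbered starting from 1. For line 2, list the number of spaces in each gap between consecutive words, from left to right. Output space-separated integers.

Answer: 4

Derivation:
Line 1: ['triangle', 'frog'] (min_width=13, slack=3)
Line 2: ['guitar', 'gentle'] (min_width=13, slack=3)
Line 3: ['plane', 'light'] (min_width=11, slack=5)
Line 4: ['cherry', 'sound'] (min_width=12, slack=4)
Line 5: ['orchestra', 'green'] (min_width=15, slack=1)
Line 6: ['quick', 'metal'] (min_width=11, slack=5)
Line 7: ['golden', 'any', 'open'] (min_width=15, slack=1)
Line 8: ['a', 'book', 'electric'] (min_width=15, slack=1)
Line 9: ['violin', 'rice', 'you'] (min_width=15, slack=1)
Line 10: ['fox', 'picture'] (min_width=11, slack=5)
Line 11: ['train'] (min_width=5, slack=11)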